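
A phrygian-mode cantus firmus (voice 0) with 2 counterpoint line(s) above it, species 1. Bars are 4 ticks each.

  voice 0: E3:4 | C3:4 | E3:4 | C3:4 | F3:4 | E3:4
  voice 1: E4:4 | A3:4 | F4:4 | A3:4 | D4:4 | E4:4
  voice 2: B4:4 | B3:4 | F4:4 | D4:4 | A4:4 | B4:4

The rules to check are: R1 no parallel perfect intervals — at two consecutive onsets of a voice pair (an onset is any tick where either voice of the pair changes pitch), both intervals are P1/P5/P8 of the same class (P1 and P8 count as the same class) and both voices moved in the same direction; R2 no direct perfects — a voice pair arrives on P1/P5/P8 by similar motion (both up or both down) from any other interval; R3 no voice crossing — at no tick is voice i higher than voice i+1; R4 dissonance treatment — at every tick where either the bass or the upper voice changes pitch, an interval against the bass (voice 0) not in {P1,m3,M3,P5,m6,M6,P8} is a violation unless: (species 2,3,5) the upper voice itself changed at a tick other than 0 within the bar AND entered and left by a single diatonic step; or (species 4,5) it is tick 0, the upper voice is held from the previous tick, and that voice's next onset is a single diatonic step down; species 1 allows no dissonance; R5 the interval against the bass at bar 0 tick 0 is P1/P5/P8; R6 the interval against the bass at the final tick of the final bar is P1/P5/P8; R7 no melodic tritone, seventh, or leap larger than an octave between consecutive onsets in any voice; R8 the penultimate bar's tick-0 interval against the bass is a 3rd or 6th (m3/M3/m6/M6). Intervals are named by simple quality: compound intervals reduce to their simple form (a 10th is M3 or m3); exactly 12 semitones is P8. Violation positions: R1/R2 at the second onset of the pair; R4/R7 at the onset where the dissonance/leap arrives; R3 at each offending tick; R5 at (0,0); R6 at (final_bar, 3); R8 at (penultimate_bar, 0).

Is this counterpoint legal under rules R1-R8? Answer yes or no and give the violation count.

No (8 violations)

bar 0: v0=E3 v1=E4 v2=B4 (P5)
bar 1: v0=C3 v1=A3 v2=B3 (M7)
bar 2: v0=E3 v1=F4 v2=F4 (m2)
bar 3: v0=C3 v1=A3 v2=D4 (M2)
bar 4: v0=F3 v1=D4 v2=A4 (M3)
bar 5: v0=E3 v1=E4 v2=B4 (P5)
  R4 @ bar1.0: C3/B3 M7 untreated
  R2 @ bar2.0: A3/B3 M2 -> F4/F4 P1 similar
  R4 @ bar2.0: E3/F4 m2 untreated
  R4 @ bar2.0: E3/F4 m2 untreated
  R7 @ bar2.0: B3->F4 leap 6st
  R4 @ bar3.0: C3/D4 M2 untreated
  R2 @ bar4.0: A3/D4 P4 -> D4/A4 P5 similar
  R1 @ bar5.0: D4/A4 P5 -> E4/B4 P5 similar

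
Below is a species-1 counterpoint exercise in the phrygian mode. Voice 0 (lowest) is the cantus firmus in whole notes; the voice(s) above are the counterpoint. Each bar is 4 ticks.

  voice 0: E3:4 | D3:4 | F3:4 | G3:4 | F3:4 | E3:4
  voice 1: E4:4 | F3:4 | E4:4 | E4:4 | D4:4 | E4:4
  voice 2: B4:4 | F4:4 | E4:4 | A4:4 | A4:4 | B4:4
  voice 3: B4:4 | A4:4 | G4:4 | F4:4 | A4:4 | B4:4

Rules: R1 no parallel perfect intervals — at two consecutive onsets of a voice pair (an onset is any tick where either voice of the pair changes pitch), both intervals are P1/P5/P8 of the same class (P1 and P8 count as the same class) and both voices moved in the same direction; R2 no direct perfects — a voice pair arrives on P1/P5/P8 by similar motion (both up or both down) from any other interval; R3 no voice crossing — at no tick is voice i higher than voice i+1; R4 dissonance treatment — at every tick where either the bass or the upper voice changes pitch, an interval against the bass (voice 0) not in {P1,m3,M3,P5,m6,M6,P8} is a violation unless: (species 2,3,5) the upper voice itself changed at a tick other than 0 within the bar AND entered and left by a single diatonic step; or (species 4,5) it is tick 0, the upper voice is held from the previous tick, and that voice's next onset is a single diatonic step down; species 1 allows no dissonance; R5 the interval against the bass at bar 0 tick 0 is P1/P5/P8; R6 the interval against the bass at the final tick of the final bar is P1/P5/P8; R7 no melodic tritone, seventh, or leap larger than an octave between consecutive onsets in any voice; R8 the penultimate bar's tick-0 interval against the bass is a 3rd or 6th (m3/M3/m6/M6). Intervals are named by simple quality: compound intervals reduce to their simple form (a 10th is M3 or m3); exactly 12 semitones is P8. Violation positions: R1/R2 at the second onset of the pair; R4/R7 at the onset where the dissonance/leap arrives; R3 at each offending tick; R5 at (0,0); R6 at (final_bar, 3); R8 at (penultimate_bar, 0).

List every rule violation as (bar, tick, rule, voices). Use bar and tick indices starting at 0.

bar 0: v0=E3 v1=E4 v2=B4 v3=B4 downbeat P5
bar 1: v0=D3 v1=F3 v2=F4 v3=A4 downbeat P5
bar 2: v0=F3 v1=E4 v2=E4 v3=G4 downbeat M2
bar 3: v0=G3 v1=E4 v2=A4 v3=F4 downbeat m7
bar 4: v0=F3 v1=D4 v2=A4 v3=A4 downbeat M3
bar 5: v0=E3 v1=E4 v2=B4 v3=B4 downbeat P5
  -> R1 @ bar 1 tick 0 v(0, 3): E3/B4 P5 -> D3/A4 P5 similar
  -> R2 @ bar 1 tick 0 v(1, 2): E4/B4 P5 -> F3/F4 P8 similar
  -> R7 @ bar 1 tick 0 v(1,): E4->F3 leap 11st
  -> R7 @ bar 1 tick 0 v(2,): B4->F4 leap 6st
  -> R4 @ bar 2 tick 0 v(0, 1): F3/E4 M7 untreated
  -> R4 @ bar 2 tick 0 v(0, 2): F3/E4 M7 untreated
  -> R4 @ bar 2 tick 0 v(0, 3): F3/G4 M2 untreated
  -> R7 @ bar 2 tick 0 v(1,): F3->E4 leap 11st
  -> R3 @ bar 3 tick 0 v(2, 3): A4 above F4
  -> R4 @ bar 3 tick 0 v(0, 2): G3/A4 M2 untreated
  -> R4 @ bar 3 tick 0 v(0, 3): G3/F4 m7 untreated
  -> R3 @ bar 3 tick 1 v(2, 3): A4 above F4
  -> R3 @ bar 3 tick 2 v(2, 3): A4 above F4
  -> R3 @ bar 3 tick 3 v(2, 3): A4 above F4
  -> R1 @ bar 5 tick 0 v(1, 2): D4/A4 P5 -> E4/B4 P5 similar
  -> R1 @ bar 5 tick 0 v(1, 3): D4/A4 P5 -> E4/B4 P5 similar
  -> R1 @ bar 5 tick 0 v(2, 3): A4/A4 P1 -> B4/B4 P1 similar

(1, 0, R1, (0, 3))
(1, 0, R2, (1, 2))
(1, 0, R7, (1,))
(1, 0, R7, (2,))
(2, 0, R4, (0, 1))
(2, 0, R4, (0, 2))
(2, 0, R4, (0, 3))
(2, 0, R7, (1,))
(3, 0, R3, (2, 3))
(3, 0, R4, (0, 2))
(3, 0, R4, (0, 3))
(3, 1, R3, (2, 3))
(3, 2, R3, (2, 3))
(3, 3, R3, (2, 3))
(5, 0, R1, (1, 2))
(5, 0, R1, (1, 3))
(5, 0, R1, (2, 3))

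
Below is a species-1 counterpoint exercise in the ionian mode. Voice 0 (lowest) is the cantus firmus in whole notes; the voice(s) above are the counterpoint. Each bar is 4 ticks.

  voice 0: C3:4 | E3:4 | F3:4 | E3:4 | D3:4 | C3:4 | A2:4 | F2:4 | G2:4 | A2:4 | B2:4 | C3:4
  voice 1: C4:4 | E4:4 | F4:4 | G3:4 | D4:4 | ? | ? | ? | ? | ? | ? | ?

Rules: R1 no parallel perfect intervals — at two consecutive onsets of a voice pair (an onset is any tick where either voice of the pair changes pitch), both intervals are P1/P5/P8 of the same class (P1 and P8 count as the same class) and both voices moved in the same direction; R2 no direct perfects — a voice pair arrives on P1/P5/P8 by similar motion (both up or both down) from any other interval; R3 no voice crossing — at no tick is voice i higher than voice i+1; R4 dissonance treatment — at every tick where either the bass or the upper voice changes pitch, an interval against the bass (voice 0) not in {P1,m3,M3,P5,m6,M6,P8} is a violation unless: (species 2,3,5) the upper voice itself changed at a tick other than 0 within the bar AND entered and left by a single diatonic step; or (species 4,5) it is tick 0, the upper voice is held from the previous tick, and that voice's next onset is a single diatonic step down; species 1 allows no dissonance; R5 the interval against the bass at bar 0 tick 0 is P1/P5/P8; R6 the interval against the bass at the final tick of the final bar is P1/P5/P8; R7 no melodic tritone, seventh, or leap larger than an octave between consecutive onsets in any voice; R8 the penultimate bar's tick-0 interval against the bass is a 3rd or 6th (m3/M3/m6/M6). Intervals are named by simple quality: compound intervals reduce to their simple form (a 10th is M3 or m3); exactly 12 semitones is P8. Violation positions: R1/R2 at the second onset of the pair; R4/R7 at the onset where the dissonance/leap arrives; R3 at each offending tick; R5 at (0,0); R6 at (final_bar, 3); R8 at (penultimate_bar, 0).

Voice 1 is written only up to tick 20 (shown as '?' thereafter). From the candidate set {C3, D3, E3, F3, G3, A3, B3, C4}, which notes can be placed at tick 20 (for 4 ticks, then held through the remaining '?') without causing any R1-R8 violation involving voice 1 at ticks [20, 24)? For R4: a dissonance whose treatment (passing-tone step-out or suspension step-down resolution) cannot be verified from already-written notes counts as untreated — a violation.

{A3}

C3: violates R1,R7
D3: violates R4
E3: violates R7
F3: violates R4
G3: violates R2
A3: legal
B3: violates R4
C4: violates R1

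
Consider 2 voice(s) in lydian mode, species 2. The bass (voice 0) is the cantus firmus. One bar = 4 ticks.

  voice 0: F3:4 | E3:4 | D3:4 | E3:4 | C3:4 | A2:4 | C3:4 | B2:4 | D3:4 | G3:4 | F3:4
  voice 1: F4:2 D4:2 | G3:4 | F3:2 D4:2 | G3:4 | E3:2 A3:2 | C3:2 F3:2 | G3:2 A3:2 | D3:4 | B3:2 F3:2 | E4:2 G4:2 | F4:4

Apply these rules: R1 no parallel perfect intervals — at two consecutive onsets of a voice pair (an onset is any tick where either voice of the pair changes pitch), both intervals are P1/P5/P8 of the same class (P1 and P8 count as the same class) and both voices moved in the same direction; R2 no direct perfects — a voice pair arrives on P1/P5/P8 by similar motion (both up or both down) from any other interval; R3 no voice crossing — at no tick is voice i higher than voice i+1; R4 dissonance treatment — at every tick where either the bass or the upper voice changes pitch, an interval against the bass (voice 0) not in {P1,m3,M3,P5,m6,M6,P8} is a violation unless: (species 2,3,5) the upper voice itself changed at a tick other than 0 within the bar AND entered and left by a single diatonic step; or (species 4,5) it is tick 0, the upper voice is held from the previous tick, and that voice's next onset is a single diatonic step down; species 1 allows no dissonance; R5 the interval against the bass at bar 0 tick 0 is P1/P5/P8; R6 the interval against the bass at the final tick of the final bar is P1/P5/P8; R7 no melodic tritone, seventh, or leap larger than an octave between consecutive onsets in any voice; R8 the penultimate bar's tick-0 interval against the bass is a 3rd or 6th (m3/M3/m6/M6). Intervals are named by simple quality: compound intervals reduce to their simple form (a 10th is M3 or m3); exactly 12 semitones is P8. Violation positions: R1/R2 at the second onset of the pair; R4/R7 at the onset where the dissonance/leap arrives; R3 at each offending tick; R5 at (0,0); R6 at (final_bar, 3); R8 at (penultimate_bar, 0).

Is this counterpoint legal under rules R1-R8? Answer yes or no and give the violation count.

bar 0: v0=F3 v1=F4 (P8)
bar 1: v0=E3 v1=G3 (m3)
bar 2: v0=D3 v1=F3 (m3)
bar 3: v0=E3 v1=G3 (m3)
bar 4: v0=C3 v1=E3 (M3)
bar 5: v0=A2 v1=C3 (m3)
bar 6: v0=C3 v1=G3 (P5)
bar 7: v0=B2 v1=D3 (m3)
bar 8: v0=D3 v1=B3 (M6)
bar 9: v0=G3 v1=E4 (M6)
bar 10: v0=F3 v1=F4 (P8)
  R2 @ bar6.0: A2/F3 m6 -> C3/G3 P5 similar
  R7 @ bar8.2: B3->F3 leap 6st
  R7 @ bar9.0: F3->E4 leap 11st
  R1 @ bar10.0: G3/G4 P8 -> F3/F4 P8 similar

No (4 violations)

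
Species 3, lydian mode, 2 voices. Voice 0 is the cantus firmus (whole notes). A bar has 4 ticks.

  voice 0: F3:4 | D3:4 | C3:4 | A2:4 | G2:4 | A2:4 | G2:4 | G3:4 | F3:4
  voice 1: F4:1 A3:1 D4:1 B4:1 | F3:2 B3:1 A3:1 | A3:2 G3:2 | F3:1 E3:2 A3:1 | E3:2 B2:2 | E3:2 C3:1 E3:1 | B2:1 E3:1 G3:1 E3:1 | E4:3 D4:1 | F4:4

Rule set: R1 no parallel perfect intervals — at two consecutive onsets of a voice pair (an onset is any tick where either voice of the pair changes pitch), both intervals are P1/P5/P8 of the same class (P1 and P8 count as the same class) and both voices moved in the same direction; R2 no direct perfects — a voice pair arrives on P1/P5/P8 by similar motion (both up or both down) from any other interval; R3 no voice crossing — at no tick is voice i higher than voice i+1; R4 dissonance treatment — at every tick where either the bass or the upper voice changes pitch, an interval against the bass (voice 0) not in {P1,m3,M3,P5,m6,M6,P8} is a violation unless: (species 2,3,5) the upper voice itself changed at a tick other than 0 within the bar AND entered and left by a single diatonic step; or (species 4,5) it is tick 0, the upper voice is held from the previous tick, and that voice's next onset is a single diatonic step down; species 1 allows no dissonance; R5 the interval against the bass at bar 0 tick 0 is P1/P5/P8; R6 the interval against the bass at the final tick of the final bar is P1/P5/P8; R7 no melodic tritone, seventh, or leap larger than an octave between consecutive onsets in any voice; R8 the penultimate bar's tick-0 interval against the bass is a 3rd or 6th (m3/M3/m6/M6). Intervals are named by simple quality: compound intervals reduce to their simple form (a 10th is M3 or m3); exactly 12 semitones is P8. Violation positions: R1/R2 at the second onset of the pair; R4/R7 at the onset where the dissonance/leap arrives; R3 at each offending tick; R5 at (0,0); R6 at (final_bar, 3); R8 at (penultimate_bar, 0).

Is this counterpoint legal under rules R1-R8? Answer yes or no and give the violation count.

No (4 violations)

bar 0: v0=F3 v1=F4 (P8)
bar 1: v0=D3 v1=F3 (m3)
bar 2: v0=C3 v1=A3 (M6)
bar 3: v0=A2 v1=F3 (m6)
bar 4: v0=G2 v1=E3 (M6)
bar 5: v0=A2 v1=E3 (P5)
bar 6: v0=G2 v1=B2 (M3)
bar 7: v0=G3 v1=E4 (M6)
bar 8: v0=F3 v1=F4 (P8)
  R4 @ bar0.3: F3/B4 TT untreated
  R7 @ bar1.0: B4->F3 leap 18st
  R7 @ bar1.2: F3->B3 leap 6st
  R2 @ bar5.0: G2/B2 M3 -> A2/E3 P5 similar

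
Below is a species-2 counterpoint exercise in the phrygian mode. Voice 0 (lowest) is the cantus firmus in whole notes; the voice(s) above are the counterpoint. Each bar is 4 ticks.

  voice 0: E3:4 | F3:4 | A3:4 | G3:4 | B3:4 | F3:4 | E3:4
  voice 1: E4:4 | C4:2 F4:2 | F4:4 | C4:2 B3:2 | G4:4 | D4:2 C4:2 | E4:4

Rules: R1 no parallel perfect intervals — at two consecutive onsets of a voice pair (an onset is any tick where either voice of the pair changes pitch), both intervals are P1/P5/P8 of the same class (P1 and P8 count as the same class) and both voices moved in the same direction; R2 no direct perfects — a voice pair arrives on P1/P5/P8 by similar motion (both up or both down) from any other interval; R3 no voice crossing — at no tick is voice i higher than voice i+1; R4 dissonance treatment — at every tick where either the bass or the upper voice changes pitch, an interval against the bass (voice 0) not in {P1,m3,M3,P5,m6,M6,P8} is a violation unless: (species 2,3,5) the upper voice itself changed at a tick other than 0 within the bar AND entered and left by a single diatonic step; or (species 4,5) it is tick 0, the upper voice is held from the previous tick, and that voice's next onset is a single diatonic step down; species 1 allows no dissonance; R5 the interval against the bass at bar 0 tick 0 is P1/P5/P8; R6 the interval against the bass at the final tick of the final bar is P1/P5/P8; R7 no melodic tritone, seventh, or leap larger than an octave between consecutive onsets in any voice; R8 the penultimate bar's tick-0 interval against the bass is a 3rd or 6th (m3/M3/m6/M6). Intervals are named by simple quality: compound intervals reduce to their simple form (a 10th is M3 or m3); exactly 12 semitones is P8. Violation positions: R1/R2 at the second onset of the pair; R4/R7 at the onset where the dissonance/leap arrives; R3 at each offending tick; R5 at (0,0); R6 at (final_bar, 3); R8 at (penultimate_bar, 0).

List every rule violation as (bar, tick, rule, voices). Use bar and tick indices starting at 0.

(3, 0, R4, (0, 1))
(5, 0, R7, (0,))

bar 0: v0=E3 v1=E4 downbeat P8
bar 1: v0=F3 v1=C4 downbeat P5
bar 2: v0=A3 v1=F4 downbeat m6
bar 3: v0=G3 v1=C4 downbeat P4
bar 4: v0=B3 v1=G4 downbeat m6
bar 5: v0=F3 v1=D4 downbeat M6
bar 6: v0=E3 v1=E4 downbeat P8
  -> R4 @ bar 3 tick 0 v(0, 1): G3/C4 P4 untreated
  -> R7 @ bar 5 tick 0 v(0,): B3->F3 leap 6st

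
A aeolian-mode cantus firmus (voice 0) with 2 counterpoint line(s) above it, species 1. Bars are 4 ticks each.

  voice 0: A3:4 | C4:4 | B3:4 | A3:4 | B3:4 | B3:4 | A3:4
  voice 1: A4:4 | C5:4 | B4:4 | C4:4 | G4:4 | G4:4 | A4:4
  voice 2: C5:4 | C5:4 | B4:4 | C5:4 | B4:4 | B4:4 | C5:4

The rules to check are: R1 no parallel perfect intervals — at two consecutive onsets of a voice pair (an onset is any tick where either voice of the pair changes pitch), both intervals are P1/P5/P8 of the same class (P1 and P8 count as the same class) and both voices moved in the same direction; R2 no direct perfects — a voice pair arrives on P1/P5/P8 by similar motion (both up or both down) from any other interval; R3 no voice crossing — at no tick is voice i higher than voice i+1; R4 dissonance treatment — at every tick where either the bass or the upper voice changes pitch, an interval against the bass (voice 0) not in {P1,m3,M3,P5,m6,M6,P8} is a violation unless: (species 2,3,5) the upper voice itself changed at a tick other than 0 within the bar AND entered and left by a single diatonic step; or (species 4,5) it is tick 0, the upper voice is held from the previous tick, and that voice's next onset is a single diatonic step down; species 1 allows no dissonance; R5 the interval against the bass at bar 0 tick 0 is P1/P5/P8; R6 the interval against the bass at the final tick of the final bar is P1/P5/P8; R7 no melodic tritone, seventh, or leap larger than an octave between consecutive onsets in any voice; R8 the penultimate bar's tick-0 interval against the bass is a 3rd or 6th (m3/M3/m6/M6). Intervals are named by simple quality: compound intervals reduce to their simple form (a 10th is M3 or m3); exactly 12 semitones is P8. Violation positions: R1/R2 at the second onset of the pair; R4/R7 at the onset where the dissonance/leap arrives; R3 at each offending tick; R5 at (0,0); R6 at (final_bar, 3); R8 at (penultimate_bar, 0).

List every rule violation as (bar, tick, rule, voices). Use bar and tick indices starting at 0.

bar 0: v0=A3 v1=A4 v2=C5 downbeat m3
bar 1: v0=C4 v1=C5 v2=C5 downbeat P8
bar 2: v0=B3 v1=B4 v2=B4 downbeat P8
bar 3: v0=A3 v1=C4 v2=C5 downbeat m3
bar 4: v0=B3 v1=G4 v2=B4 downbeat P8
bar 5: v0=B3 v1=G4 v2=B4 downbeat P8
bar 6: v0=A3 v1=A4 v2=C5 downbeat m3
  -> R5 @ bar 0 tick 0 v(0, 2): opens on m3
  -> R1 @ bar 1 tick 0 v(0, 1): A3/A4 P8 -> C4/C5 P8 similar
  -> R1 @ bar 2 tick 0 v(0, 1): C4/C5 P8 -> B3/B4 P8 similar
  -> R1 @ bar 2 tick 0 v(0, 2): C4/C5 P8 -> B3/B4 P8 similar
  -> R1 @ bar 2 tick 0 v(1, 2): C5/C5 P1 -> B4/B4 P1 similar
  -> R7 @ bar 3 tick 0 v(1,): B4->C4 leap 11st
  -> R8 @ bar 5 tick 0 v(0, 2): penult P8 not 3rd/6th
  -> R6 @ bar 6 tick 3 v(0, 2): closes on m3

(0, 0, R5, (0, 2))
(1, 0, R1, (0, 1))
(2, 0, R1, (0, 1))
(2, 0, R1, (0, 2))
(2, 0, R1, (1, 2))
(3, 0, R7, (1,))
(5, 0, R8, (0, 2))
(6, 3, R6, (0, 2))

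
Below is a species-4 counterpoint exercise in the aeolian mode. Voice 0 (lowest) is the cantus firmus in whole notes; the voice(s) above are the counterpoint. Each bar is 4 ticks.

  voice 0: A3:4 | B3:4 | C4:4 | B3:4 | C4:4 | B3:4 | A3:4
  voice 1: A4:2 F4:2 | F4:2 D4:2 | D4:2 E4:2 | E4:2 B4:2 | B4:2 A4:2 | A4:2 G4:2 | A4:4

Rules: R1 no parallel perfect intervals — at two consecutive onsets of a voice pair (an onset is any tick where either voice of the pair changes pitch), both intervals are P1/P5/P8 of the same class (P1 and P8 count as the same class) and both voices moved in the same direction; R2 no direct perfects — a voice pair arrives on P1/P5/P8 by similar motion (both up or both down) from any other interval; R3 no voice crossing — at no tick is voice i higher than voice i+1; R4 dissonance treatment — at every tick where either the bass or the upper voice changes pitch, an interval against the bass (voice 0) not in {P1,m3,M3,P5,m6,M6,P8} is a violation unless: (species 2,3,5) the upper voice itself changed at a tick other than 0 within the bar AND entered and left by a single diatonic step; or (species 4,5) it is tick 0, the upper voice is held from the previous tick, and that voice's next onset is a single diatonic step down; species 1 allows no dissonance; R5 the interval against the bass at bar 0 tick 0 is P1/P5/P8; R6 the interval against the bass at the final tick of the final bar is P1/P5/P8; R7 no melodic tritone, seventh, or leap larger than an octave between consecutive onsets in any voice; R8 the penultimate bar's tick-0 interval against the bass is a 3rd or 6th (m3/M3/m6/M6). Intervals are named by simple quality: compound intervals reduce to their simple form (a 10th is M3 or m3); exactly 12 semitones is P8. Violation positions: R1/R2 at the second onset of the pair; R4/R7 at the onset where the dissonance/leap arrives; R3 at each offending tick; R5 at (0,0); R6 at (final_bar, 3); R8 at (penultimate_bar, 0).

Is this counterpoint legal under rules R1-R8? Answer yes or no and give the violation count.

bar 0: v0=A3 v1=A4 (P8)
bar 1: v0=B3 v1=F4 (TT)
bar 2: v0=C4 v1=D4 (M2)
bar 3: v0=B3 v1=E4 (P4)
bar 4: v0=C4 v1=B4 (M7)
bar 5: v0=B3 v1=A4 (m7)
bar 6: v0=A3 v1=A4 (P8)
  R4 @ bar1.0: B3/F4 TT untreated
  R4 @ bar2.0: C4/D4 M2 untreated
  R4 @ bar3.0: B3/E4 P4 untreated
  R8 @ bar5.0: penult m7 not 3rd/6th

No (4 violations)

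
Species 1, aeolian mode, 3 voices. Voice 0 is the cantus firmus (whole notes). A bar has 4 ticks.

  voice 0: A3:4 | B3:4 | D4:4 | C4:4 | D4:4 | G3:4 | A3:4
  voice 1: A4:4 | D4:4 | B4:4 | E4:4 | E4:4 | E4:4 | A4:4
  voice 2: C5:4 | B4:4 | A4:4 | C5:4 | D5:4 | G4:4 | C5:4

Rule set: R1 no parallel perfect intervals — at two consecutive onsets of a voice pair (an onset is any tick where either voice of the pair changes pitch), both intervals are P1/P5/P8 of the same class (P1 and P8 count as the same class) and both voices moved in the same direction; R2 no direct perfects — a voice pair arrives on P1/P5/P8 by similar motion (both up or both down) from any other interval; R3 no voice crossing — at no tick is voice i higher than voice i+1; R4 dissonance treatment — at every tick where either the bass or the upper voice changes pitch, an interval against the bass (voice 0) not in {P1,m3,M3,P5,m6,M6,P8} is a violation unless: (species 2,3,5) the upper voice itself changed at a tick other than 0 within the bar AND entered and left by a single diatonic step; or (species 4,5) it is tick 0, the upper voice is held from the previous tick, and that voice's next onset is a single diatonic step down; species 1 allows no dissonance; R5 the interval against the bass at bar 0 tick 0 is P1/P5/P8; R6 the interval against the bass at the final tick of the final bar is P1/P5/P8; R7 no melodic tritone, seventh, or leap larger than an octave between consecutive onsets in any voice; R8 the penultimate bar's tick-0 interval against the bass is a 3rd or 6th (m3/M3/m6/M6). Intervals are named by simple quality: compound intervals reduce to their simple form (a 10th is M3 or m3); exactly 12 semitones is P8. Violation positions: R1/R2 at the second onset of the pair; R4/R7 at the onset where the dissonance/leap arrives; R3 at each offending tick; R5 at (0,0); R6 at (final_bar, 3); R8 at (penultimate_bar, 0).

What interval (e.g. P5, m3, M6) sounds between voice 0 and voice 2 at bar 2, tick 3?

P5

voice 0=D4 voice 2=A4 -> P5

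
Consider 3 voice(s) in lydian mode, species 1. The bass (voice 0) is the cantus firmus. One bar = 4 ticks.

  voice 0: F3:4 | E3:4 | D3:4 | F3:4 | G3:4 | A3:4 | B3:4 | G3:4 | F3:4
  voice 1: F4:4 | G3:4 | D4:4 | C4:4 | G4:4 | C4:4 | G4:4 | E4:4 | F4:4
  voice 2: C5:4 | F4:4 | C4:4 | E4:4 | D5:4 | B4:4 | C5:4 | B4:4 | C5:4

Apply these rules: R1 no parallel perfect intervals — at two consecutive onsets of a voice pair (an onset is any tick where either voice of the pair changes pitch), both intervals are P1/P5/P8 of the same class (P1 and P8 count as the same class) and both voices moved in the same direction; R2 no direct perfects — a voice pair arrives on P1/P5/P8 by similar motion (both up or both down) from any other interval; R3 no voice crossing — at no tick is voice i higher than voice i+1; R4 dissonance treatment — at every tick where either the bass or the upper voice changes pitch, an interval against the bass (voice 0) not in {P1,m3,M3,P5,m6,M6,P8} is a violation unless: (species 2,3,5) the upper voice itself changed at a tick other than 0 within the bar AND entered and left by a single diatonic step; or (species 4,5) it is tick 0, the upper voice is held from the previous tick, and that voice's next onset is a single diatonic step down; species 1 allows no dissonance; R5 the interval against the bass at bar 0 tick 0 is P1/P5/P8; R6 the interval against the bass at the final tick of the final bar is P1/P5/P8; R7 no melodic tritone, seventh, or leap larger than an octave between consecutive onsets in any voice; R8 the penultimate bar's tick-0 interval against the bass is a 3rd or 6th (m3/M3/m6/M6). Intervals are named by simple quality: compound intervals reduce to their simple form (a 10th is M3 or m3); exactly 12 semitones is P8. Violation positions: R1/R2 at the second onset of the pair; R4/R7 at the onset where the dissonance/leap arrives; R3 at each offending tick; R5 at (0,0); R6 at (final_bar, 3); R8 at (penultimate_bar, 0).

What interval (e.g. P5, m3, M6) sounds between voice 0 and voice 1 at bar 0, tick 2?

P8

voice 0=F3 voice 1=F4 -> P8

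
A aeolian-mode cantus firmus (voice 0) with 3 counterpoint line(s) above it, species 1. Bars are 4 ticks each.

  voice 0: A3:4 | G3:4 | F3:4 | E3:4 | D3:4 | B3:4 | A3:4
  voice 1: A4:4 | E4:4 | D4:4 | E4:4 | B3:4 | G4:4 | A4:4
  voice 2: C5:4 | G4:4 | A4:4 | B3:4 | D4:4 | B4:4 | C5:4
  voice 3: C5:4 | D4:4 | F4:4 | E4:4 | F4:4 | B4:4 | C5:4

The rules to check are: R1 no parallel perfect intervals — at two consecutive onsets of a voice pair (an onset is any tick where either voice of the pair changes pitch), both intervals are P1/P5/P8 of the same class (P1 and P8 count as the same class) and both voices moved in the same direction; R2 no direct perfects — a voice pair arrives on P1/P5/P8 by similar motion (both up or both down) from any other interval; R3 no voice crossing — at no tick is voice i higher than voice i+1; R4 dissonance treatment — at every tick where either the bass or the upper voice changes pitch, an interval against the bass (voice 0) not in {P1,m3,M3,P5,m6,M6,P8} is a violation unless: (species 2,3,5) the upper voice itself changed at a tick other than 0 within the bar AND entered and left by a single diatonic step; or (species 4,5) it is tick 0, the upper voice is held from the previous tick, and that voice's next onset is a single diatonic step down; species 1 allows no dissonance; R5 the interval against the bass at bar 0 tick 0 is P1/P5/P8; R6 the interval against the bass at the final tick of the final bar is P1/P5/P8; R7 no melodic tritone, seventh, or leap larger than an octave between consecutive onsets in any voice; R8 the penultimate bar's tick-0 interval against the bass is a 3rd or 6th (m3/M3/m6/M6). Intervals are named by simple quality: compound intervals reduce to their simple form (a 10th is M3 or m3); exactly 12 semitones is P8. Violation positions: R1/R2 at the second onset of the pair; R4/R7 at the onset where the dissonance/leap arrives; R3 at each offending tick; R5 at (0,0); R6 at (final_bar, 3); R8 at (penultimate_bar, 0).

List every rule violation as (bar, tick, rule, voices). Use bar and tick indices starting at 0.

(0, 0, R5, (0, 2))
(0, 0, R5, (0, 3))
(1, 0, R2, (0, 2))
(1, 0, R2, (0, 3))
(1, 0, R3, (2, 3))
(1, 0, R7, (3,))
(1, 1, R3, (2, 3))
(1, 2, R3, (2, 3))
(1, 3, R3, (2, 3))
(2, 0, R3, (2, 3))
(2, 1, R3, (2, 3))
(2, 2, R3, (2, 3))
(2, 3, R3, (2, 3))
(3, 0, R1, (0, 3))
(3, 0, R2, (0, 2))
(3, 0, R3, (1, 2))
(3, 0, R7, (2,))
(3, 1, R3, (1, 2))
(3, 2, R3, (1, 2))
(3, 3, R3, (1, 2))
(5, 0, R1, (0, 2))
(5, 0, R2, (0, 3))
(5, 0, R2, (2, 3))
(5, 0, R7, (3,))
(5, 0, R8, (0, 2))
(5, 0, R8, (0, 3))
(6, 0, R1, (2, 3))
(6, 3, R6, (0, 2))
(6, 3, R6, (0, 3))

bar 0: v0=A3 v1=A4 v2=C5 v3=C5 downbeat m3
bar 1: v0=G3 v1=E4 v2=G4 v3=D4 downbeat P5
bar 2: v0=F3 v1=D4 v2=A4 v3=F4 downbeat P8
bar 3: v0=E3 v1=E4 v2=B3 v3=E4 downbeat P8
bar 4: v0=D3 v1=B3 v2=D4 v3=F4 downbeat m3
bar 5: v0=B3 v1=G4 v2=B4 v3=B4 downbeat P8
bar 6: v0=A3 v1=A4 v2=C5 v3=C5 downbeat m3
  -> R5 @ bar 0 tick 0 v(0, 2): opens on m3
  -> R5 @ bar 0 tick 0 v(0, 3): opens on m3
  -> R2 @ bar 1 tick 0 v(0, 2): A3/C5 m3 -> G3/G4 P8 similar
  -> R2 @ bar 1 tick 0 v(0, 3): A3/C5 m3 -> G3/D4 P5 similar
  -> R3 @ bar 1 tick 0 v(2, 3): G4 above D4
  -> R7 @ bar 1 tick 0 v(3,): C5->D4 leap 10st
  -> R3 @ bar 1 tick 1 v(2, 3): G4 above D4
  -> R3 @ bar 1 tick 2 v(2, 3): G4 above D4
  -> R3 @ bar 1 tick 3 v(2, 3): G4 above D4
  -> R3 @ bar 2 tick 0 v(2, 3): A4 above F4
  -> R3 @ bar 2 tick 1 v(2, 3): A4 above F4
  -> R3 @ bar 2 tick 2 v(2, 3): A4 above F4
  -> R3 @ bar 2 tick 3 v(2, 3): A4 above F4
  -> R1 @ bar 3 tick 0 v(0, 3): F3/F4 P8 -> E3/E4 P8 similar
  -> R2 @ bar 3 tick 0 v(0, 2): F3/A4 M3 -> E3/B3 P5 similar
  -> R3 @ bar 3 tick 0 v(1, 2): E4 above B3
  -> R7 @ bar 3 tick 0 v(2,): A4->B3 leap 10st
  -> R3 @ bar 3 tick 1 v(1, 2): E4 above B3
  -> R3 @ bar 3 tick 2 v(1, 2): E4 above B3
  -> R3 @ bar 3 tick 3 v(1, 2): E4 above B3
  -> R1 @ bar 5 tick 0 v(0, 2): D3/D4 P8 -> B3/B4 P8 similar
  -> R2 @ bar 5 tick 0 v(0, 3): D3/F4 m3 -> B3/B4 P8 similar
  -> R2 @ bar 5 tick 0 v(2, 3): D4/F4 m3 -> B4/B4 P1 similar
  -> R7 @ bar 5 tick 0 v(3,): F4->B4 leap 6st
  -> R8 @ bar 5 tick 0 v(0, 2): penult P8 not 3rd/6th
  -> R8 @ bar 5 tick 0 v(0, 3): penult P8 not 3rd/6th
  -> R1 @ bar 6 tick 0 v(2, 3): B4/B4 P1 -> C5/C5 P1 similar
  -> R6 @ bar 6 tick 3 v(0, 2): closes on m3
  -> R6 @ bar 6 tick 3 v(0, 3): closes on m3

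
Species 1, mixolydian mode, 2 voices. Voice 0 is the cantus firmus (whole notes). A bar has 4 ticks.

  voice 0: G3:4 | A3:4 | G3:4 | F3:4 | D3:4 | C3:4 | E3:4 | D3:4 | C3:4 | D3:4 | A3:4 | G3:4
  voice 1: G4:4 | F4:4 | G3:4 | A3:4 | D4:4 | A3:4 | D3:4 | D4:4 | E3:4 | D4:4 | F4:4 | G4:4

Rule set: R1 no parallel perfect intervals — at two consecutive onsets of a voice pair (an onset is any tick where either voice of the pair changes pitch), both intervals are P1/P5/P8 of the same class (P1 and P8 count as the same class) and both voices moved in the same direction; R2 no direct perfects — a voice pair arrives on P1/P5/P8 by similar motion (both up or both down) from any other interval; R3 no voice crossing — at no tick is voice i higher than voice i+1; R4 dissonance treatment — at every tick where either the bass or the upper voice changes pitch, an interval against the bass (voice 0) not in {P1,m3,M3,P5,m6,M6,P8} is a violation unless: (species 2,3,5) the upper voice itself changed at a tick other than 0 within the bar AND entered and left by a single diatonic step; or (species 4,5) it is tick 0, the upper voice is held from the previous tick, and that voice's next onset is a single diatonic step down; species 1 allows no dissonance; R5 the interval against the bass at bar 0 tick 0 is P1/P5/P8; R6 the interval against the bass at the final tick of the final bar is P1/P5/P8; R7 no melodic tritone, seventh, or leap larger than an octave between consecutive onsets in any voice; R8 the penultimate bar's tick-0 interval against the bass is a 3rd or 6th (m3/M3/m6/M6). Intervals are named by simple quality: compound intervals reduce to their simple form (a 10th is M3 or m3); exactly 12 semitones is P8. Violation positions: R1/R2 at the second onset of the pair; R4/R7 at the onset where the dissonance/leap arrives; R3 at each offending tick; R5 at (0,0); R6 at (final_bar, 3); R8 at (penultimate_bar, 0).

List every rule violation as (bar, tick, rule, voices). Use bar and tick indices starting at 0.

bar 0: v0=G3 v1=G4 downbeat P8
bar 1: v0=A3 v1=F4 downbeat m6
bar 2: v0=G3 v1=G3 downbeat P1
bar 3: v0=F3 v1=A3 downbeat M3
bar 4: v0=D3 v1=D4 downbeat P8
bar 5: v0=C3 v1=A3 downbeat M6
bar 6: v0=E3 v1=D3 downbeat M2
bar 7: v0=D3 v1=D4 downbeat P8
bar 8: v0=C3 v1=E3 downbeat M3
bar 9: v0=D3 v1=D4 downbeat P8
bar 10: v0=A3 v1=F4 downbeat m6
bar 11: v0=G3 v1=G4 downbeat P8
  -> R2 @ bar 2 tick 0 v(0, 1): A3/F4 m6 -> G3/G3 P1 similar
  -> R7 @ bar 2 tick 0 v(1,): F4->G3 leap 10st
  -> R3 @ bar 6 tick 0 v(0, 1): E3 above D3
  -> R4 @ bar 6 tick 0 v(0, 1): E3/D3 M2 untreated
  -> R3 @ bar 6 tick 1 v(0, 1): E3 above D3
  -> R3 @ bar 6 tick 2 v(0, 1): E3 above D3
  -> R3 @ bar 6 tick 3 v(0, 1): E3 above D3
  -> R7 @ bar 8 tick 0 v(1,): D4->E3 leap 10st
  -> R2 @ bar 9 tick 0 v(0, 1): C3/E3 M3 -> D3/D4 P8 similar
  -> R7 @ bar 9 tick 0 v(1,): E3->D4 leap 10st

(2, 0, R2, (0, 1))
(2, 0, R7, (1,))
(6, 0, R3, (0, 1))
(6, 0, R4, (0, 1))
(6, 1, R3, (0, 1))
(6, 2, R3, (0, 1))
(6, 3, R3, (0, 1))
(8, 0, R7, (1,))
(9, 0, R2, (0, 1))
(9, 0, R7, (1,))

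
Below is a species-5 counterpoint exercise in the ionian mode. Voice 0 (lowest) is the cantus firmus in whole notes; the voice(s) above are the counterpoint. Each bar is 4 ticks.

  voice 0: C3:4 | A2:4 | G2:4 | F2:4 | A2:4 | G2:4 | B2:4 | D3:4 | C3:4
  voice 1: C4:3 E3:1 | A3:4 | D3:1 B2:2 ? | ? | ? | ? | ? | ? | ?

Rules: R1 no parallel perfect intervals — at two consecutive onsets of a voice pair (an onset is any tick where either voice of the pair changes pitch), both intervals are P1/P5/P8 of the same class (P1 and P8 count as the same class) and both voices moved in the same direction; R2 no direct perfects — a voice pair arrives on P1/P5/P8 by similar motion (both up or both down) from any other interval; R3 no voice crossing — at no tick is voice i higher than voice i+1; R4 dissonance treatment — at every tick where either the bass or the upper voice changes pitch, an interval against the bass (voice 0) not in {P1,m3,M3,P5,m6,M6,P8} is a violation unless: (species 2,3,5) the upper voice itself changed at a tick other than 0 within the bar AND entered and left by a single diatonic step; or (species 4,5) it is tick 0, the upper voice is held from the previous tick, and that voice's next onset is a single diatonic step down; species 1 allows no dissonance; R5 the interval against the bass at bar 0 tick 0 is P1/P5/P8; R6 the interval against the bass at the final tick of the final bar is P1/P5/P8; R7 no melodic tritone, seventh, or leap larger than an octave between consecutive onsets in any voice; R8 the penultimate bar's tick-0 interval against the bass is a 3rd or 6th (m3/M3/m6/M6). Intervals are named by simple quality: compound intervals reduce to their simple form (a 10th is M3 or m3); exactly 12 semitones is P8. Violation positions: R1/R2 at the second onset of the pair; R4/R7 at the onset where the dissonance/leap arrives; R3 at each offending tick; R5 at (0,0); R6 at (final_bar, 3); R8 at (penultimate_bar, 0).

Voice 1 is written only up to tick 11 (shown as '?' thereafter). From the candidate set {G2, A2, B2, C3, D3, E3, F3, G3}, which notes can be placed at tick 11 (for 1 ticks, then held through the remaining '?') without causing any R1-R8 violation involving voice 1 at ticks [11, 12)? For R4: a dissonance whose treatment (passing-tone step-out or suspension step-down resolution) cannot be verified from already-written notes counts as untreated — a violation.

{B2, D3, E3, G2, G3}

G2: legal
A2: violates R4
B2: legal
C3: violates R4
D3: legal
E3: legal
F3: violates R4,R7
G3: legal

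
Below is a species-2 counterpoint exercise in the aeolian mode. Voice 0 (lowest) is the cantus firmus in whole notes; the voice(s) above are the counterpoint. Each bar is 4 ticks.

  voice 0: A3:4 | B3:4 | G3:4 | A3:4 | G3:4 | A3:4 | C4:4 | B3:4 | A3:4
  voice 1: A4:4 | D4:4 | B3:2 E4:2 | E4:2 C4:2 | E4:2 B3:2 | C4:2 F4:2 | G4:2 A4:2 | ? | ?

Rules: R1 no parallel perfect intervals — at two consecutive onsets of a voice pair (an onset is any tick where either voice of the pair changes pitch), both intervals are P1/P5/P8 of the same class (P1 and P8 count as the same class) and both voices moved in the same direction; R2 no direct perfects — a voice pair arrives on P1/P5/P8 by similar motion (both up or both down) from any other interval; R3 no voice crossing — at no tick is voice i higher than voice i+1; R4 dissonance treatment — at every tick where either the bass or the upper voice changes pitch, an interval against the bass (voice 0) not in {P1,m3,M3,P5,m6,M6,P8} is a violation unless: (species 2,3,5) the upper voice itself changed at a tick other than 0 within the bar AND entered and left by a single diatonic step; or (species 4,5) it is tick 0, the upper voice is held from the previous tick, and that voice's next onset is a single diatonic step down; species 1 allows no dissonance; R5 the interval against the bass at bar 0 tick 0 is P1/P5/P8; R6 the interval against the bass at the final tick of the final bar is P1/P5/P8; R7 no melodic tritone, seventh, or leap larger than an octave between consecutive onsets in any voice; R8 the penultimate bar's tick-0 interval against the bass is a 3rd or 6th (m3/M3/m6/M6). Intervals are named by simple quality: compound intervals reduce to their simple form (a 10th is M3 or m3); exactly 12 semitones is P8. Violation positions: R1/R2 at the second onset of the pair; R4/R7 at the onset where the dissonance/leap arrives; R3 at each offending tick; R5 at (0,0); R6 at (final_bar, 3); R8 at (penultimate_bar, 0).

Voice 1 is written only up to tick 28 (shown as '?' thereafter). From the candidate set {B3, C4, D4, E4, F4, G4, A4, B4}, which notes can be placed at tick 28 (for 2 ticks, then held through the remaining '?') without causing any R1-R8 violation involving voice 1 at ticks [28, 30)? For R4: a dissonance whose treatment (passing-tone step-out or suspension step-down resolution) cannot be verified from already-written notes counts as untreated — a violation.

B3: violates R2,R7,R8
C4: violates R4,R8
D4: legal
E4: violates R4,R8
F4: violates R4,R8
G4: legal
A4: violates R4,R8
B4: violates R8

{D4, G4}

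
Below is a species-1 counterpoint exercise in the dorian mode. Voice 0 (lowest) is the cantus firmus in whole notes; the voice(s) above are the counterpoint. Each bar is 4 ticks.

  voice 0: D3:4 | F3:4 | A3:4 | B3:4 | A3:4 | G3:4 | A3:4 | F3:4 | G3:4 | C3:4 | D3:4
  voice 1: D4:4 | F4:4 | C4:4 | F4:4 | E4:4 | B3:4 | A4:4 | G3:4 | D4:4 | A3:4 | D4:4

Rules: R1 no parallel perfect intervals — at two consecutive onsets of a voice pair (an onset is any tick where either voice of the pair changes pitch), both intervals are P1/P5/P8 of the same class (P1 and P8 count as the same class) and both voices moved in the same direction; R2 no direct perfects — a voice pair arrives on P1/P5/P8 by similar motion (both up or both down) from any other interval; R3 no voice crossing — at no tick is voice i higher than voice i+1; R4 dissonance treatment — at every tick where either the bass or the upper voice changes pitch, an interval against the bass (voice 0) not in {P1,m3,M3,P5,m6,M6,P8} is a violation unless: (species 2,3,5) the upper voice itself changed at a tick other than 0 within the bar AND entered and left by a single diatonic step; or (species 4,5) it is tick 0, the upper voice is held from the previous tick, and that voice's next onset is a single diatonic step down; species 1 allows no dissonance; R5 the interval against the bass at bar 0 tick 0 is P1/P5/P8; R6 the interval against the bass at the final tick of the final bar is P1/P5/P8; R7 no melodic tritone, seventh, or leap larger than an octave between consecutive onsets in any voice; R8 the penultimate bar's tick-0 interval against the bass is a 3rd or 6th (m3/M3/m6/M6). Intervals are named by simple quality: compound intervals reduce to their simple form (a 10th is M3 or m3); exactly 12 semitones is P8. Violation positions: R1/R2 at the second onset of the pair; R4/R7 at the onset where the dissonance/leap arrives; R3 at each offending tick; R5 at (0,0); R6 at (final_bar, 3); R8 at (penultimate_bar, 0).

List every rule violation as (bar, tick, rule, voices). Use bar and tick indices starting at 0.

(1, 0, R1, (0, 1))
(3, 0, R4, (0, 1))
(4, 0, R2, (0, 1))
(6, 0, R2, (0, 1))
(6, 0, R7, (1,))
(7, 0, R4, (0, 1))
(7, 0, R7, (1,))
(8, 0, R2, (0, 1))
(10, 0, R2, (0, 1))

bar 0: v0=D3 v1=D4 downbeat P8
bar 1: v0=F3 v1=F4 downbeat P8
bar 2: v0=A3 v1=C4 downbeat m3
bar 3: v0=B3 v1=F4 downbeat TT
bar 4: v0=A3 v1=E4 downbeat P5
bar 5: v0=G3 v1=B3 downbeat M3
bar 6: v0=A3 v1=A4 downbeat P8
bar 7: v0=F3 v1=G3 downbeat M2
bar 8: v0=G3 v1=D4 downbeat P5
bar 9: v0=C3 v1=A3 downbeat M6
bar 10: v0=D3 v1=D4 downbeat P8
  -> R1 @ bar 1 tick 0 v(0, 1): D3/D4 P8 -> F3/F4 P8 similar
  -> R4 @ bar 3 tick 0 v(0, 1): B3/F4 TT untreated
  -> R2 @ bar 4 tick 0 v(0, 1): B3/F4 TT -> A3/E4 P5 similar
  -> R2 @ bar 6 tick 0 v(0, 1): G3/B3 M3 -> A3/A4 P8 similar
  -> R7 @ bar 6 tick 0 v(1,): B3->A4 leap 10st
  -> R4 @ bar 7 tick 0 v(0, 1): F3/G3 M2 untreated
  -> R7 @ bar 7 tick 0 v(1,): A4->G3 leap 14st
  -> R2 @ bar 8 tick 0 v(0, 1): F3/G3 M2 -> G3/D4 P5 similar
  -> R2 @ bar 10 tick 0 v(0, 1): C3/A3 M6 -> D3/D4 P8 similar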